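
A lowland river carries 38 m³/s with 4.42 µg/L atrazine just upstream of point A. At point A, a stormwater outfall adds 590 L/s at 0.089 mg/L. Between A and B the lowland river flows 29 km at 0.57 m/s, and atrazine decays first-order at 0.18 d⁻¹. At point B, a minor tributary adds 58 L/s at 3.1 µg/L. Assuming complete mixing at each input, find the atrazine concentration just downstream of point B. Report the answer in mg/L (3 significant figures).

4.42 µg/L = 0.00442 mg/L.
590 L/s = 0.59 m³/s.
After input A: C = (38·0.00442 + 0.59·0.089) / 38.59 = 0.005713 mg/L.
Over the 29 km reach to input B (t = 5.088e+04 s = 0.5889 d), decay gives C = 0.005713·exp(−0.18·0.5889) = 0.005139 mg/L.
58 L/s = 0.058 m³/s.
3.1 µg/L = 0.0031 mg/L.
After input B: C = (38.59·0.005139 + 0.058·0.0031) / 38.65 = 0.005136 mg/L.

0.00514 mg/L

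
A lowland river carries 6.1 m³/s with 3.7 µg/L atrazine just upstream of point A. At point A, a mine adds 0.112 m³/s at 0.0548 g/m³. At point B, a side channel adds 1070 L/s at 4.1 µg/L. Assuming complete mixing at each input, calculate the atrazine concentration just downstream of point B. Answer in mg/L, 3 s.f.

3.7 µg/L = 0.0037 mg/L.
After input A: C = (6.1·0.0037 + 0.112·0.0548) / 6.212 = 0.004621 mg/L.
1070 L/s = 1.07 m³/s.
4.1 µg/L = 0.0041 mg/L.
After input B: C = (6.212·0.004621 + 1.07·0.0041) / 7.282 = 0.004545 mg/L.

0.00454 mg/L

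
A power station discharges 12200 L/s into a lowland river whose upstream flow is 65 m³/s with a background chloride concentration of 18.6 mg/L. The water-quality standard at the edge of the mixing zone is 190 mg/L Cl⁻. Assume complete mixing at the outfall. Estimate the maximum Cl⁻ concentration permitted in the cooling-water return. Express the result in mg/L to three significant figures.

12200 L/s = 12.2 m³/s.
Mass balance: 190·77.2 = 12.2·Cₑ + 65·18.6.
Cₑ = (1.467e+04 − 1209) / 12.2 = 1103 mg/L.

1100 mg/L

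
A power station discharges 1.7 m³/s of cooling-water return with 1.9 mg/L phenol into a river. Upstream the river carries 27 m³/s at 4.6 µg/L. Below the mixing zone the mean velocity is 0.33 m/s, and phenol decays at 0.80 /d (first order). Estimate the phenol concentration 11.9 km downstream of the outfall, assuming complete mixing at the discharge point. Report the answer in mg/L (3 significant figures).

4.6 µg/L = 0.0046 mg/L.
After complete mixing, C₀ = (1.7·1.9 + 27·0.0046) / 28.7 = 0.1169 mg/L.
Travel time t = 1.19e+04 m / 0.33 m/s = 3.606e+04 s = 0.4174 d.
C = 0.1169·exp(−0.80·0.4174) = 0.1169·0.7161 = 0.08369 mg/L.

0.0837 mg/L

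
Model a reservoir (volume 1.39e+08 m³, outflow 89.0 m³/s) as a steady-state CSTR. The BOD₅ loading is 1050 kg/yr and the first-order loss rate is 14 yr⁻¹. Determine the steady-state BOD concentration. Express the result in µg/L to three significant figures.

Outflow Q = 89.0 m³/s × 3.156e+07 s/yr = 2.809e+09 m³/yr.
Steady-state CSTR mass balance: W = Q·C + k·V·C, so C = W/(Q + kV).
Q + kV = 2.809e+09 + 14·1.39e+08 = 4.755e+09 m³/yr.
C = 1050/4.755e+09 = 2.208e-07 kg/m³ = 0.0002208 mg/L = 0.2208 µg/L.

0.221 µg/L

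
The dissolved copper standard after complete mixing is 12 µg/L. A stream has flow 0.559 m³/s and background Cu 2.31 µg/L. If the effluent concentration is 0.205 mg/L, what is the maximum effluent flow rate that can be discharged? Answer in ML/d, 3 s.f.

2.42 ML/d

2.31 µg/L = 0.00231 mg/L.
12 µg/L = 0.012 mg/L.
Mass balance at complete mixing: C_std·(Q_w + Q_r) = Q_w·C_e + Q_r·C_b.
Rearranging, Q_w = Q_r·(C_std − C_b)/(C_e − C_std) = 0.559·(0.012 − 0.00231) / (0.205 − 0.012) = 0.02807 m³/s.
= 2.425 ML/d.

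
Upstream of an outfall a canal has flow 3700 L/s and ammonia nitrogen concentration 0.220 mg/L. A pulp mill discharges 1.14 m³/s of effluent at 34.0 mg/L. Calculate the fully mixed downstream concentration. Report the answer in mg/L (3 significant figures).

8.18 mg/L

3700 L/s = 3.7 m³/s.
Conservation of mass across the mixing zone: C = (1.14·34 + 3.7·0.22) / (1.14 + 3.7) = 39.57/4.84 = 8.176 mg/L.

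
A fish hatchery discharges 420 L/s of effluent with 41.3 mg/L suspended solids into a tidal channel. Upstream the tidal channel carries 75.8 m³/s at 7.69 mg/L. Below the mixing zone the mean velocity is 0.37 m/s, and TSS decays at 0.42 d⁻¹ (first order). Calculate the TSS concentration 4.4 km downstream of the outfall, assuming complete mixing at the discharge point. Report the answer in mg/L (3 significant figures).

7.43 mg/L

420 L/s = 0.42 m³/s.
After complete mixing, C₀ = (0.42·41.3 + 75.8·7.69) / 76.22 = 7.875 mg/L.
Travel time t = 4400 m / 0.37 m/s = 1.189e+04 s = 0.1376 d.
C = 7.875·exp(−0.42·0.1376) = 7.875·0.9438 = 7.433 mg/L.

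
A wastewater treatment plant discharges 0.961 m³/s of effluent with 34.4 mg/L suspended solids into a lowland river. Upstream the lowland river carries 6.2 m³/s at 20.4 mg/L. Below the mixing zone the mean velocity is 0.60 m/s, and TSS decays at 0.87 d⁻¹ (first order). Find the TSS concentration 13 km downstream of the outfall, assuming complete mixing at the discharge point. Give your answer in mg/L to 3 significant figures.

17.9 mg/L

After complete mixing, C₀ = (0.961·34.4 + 6.2·20.4) / 7.161 = 22.28 mg/L.
Travel time t = 1.3e+04 m / 0.60 m/s = 2.167e+04 s = 0.2508 d.
C = 22.28·exp(−0.87·0.2508) = 22.28·0.804 = 17.91 mg/L.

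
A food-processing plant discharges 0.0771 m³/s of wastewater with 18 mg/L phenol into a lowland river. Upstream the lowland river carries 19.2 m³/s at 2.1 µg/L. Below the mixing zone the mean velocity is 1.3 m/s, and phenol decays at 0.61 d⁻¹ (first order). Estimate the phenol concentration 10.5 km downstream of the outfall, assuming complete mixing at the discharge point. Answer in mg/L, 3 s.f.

0.0700 mg/L

2.1 µg/L = 0.0021 mg/L.
After complete mixing, C₀ = (0.0771·18 + 19.2·0.0021) / 19.28 = 0.07408 mg/L.
Travel time t = 1.05e+04 m / 1.3 m/s = 8077 s = 0.09348 d.
C = 0.07408·exp(−0.61·0.09348) = 0.07408·0.9446 = 0.06998 mg/L.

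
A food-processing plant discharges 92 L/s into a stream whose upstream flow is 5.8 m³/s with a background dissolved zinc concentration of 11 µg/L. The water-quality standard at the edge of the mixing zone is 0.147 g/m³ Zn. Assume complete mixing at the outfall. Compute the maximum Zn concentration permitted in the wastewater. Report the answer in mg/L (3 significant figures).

8.72 mg/L

92 L/s = 0.092 m³/s.
11 µg/L = 0.011 mg/L.
Mass balance: 0.147·5.892 = 0.092·Cₑ + 5.8·0.011.
Cₑ = (0.8661 − 0.0638) / 0.092 = 8.721 mg/L.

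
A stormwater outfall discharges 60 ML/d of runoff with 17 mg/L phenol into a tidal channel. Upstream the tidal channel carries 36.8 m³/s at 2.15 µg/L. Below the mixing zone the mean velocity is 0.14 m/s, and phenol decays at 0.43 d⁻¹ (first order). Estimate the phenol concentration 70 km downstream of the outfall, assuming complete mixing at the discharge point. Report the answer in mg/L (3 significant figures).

60 ML/d = 0.6944 m³/s.
2.15 µg/L = 0.00215 mg/L.
After complete mixing, C₀ = (0.6944·17 + 36.8·0.00215) / 37.49 = 0.317 mg/L.
Travel time t = 7e+04 m / 0.14 m/s = 5e+05 s = 5.787 d.
C = 0.317·exp(−0.43·5.787) = 0.317·0.08304 = 0.02632 mg/L.

0.0263 mg/L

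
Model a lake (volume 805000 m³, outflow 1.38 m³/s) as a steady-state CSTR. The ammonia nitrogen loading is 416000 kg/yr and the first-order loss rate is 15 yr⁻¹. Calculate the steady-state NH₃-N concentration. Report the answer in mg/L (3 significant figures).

Outflow Q = 1.38 m³/s × 3.156e+07 s/yr = 4.355e+07 m³/yr.
Steady-state CSTR mass balance: W = Q·C + k·V·C, so C = W/(Q + kV).
Q + kV = 4.355e+07 + 15·805000 = 5.562e+07 m³/yr.
C = 416000/5.562e+07 = 0.007479 kg/m³ = 7.479 mg/L.

7.48 mg/L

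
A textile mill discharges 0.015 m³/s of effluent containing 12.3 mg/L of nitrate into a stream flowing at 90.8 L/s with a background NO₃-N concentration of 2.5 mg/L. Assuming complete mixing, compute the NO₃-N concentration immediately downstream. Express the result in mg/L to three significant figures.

3.89 mg/L

90.8 L/s = 0.0908 m³/s.
Flow-weighted mixing gives C = (0.015·12.3 + 0.0908·2.5) / (0.015 + 0.0908) = 0.4115/0.1058 = 3.889 mg/L.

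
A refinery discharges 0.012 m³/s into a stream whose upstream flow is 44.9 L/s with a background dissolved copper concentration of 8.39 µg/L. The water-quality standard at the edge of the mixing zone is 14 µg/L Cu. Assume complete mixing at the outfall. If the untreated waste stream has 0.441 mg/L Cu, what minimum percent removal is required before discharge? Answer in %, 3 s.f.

44.9 L/s = 0.0449 m³/s.
8.39 µg/L = 0.00839 mg/L.
14 µg/L = 0.014 mg/L.
Mass balance: 0.014·0.0569 = 0.012·Cₑ + 0.0449·0.00839.
Cₑ = (0.0007966 − 0.0003767) / 0.012 = 0.03499 mg/L.
Required removal = 1 − 0.03499/0.441 = 92.07 %.

92.1 %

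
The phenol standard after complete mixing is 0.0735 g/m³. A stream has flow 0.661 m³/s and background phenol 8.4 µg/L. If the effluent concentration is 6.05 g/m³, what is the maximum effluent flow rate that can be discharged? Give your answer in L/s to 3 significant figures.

8.4 µg/L = 0.0084 mg/L.
Mass balance at complete mixing: C_std·(Q_w + Q_r) = Q_w·C_e + Q_r·C_b.
Rearranging, Q_w = Q_r·(C_std − C_b)/(C_e − C_std) = 0.661·(0.0735 − 0.0084) / (6.05 − 0.0735) = 0.0072 m³/s.
= 7.2 L/s.

7.20 L/s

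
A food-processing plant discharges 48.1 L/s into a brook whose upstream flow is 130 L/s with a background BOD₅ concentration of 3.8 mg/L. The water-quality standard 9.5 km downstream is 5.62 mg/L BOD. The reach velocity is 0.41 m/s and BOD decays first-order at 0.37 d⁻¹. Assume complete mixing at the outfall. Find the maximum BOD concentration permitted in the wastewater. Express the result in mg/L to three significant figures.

12.7 mg/L

48.1 L/s = 0.0481 m³/s.
130 L/s = 0.13 m³/s.
Travel time to the compliance point: t = 9500/0.41 = 2.317e+04 s = 0.2682 d; decay factor exp(−0.37·0.2682) = 0.9055.
So the concentration just after mixing may be at most 5.62/0.9055 = 6.206 mg/L.
Mass balance: 6.206·0.1781 = 0.0481·Cₑ + 0.13·3.8.
Cₑ = (1.105 − 0.494) / 0.0481 = 12.71 mg/L.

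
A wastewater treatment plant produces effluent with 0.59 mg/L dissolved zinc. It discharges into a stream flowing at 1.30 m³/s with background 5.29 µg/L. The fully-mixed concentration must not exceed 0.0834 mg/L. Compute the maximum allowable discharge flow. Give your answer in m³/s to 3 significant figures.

5.29 µg/L = 0.00529 mg/L.
Mass balance at complete mixing: C_std·(Q_w + Q_r) = Q_w·C_e + Q_r·C_b.
Rearranging, Q_w = Q_r·(C_std − C_b)/(C_e − C_std) = 1.30·(0.0834 − 0.00529) / (0.59 − 0.0834) = 0.2004 m³/s.

0.200 m³/s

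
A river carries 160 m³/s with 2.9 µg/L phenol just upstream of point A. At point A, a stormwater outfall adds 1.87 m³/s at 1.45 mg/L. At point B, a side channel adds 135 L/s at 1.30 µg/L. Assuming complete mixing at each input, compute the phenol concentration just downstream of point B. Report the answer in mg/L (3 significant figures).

0.0196 mg/L

2.9 µg/L = 0.0029 mg/L.
After input A: C = (160·0.0029 + 1.87·1.45) / 161.9 = 0.01962 mg/L.
135 L/s = 0.135 m³/s.
1.30 µg/L = 0.0013 mg/L.
After input B: C = (161.9·0.01962 + 0.135·0.0013) / 162 = 0.0196 mg/L.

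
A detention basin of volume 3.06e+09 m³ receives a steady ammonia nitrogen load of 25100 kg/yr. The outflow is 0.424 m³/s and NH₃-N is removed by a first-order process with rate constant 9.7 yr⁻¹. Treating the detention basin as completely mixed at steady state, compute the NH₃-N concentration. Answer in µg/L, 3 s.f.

0.845 µg/L

Outflow Q = 0.424 m³/s × 3.156e+07 s/yr = 1.338e+07 m³/yr.
Steady-state CSTR mass balance: W = Q·C + k·V·C, so C = W/(Q + kV).
Q + kV = 1.338e+07 + 9.7·3.06e+09 = 2.97e+10 m³/yr.
C = 25100/2.97e+10 = 8.452e-07 kg/m³ = 0.0008452 mg/L = 0.8452 µg/L.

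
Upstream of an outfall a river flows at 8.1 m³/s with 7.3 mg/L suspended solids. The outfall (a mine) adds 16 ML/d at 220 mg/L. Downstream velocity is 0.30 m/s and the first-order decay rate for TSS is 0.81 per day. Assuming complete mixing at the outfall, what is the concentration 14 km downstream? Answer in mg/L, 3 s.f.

16 ML/d = 0.1852 m³/s.
After complete mixing, C₀ = (0.1852·220 + 8.1·7.3) / 8.285 = 12.05 mg/L.
Travel time t = 1.4e+04 m / 0.30 m/s = 4.667e+04 s = 0.5401 d.
C = 12.05·exp(−0.81·0.5401) = 12.05·0.6456 = 7.783 mg/L.

7.78 mg/L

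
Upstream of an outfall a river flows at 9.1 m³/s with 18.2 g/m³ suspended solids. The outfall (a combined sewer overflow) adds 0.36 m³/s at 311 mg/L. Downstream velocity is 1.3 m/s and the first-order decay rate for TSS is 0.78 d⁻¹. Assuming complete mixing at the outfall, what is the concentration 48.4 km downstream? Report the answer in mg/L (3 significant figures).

21.0 mg/L

After complete mixing, C₀ = (0.36·311 + 9.1·18.2) / 9.46 = 29.34 mg/L.
Travel time t = 4.84e+04 m / 1.3 m/s = 3.723e+04 s = 0.4309 d.
C = 29.34·exp(−0.78·0.4309) = 29.34·0.7145 = 20.97 mg/L.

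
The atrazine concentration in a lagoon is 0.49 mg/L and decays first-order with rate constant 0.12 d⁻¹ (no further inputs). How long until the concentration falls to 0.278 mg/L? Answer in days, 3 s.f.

t = ln(C₀/C)/k = ln(0.49/0.278)/0.12 = 0.5668/0.12 = 4.723 d.

4.72 d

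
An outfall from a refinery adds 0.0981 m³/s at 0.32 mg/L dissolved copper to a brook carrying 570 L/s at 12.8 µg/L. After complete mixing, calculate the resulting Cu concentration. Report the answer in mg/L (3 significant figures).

0.0579 mg/L

570 L/s = 0.57 m³/s.
12.8 µg/L = 0.0128 mg/L.
Conservation of mass across the mixing zone: C = (0.0981·0.32 + 0.57·0.0128) / (0.0981 + 0.57) = 0.03869/0.6681 = 0.05791 mg/L.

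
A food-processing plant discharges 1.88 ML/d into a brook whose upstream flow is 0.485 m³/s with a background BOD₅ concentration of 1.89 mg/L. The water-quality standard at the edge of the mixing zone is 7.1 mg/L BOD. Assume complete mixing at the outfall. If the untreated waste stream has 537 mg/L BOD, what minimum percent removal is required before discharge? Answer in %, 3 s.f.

77.1 %

1.88 ML/d = 0.02176 m³/s.
Mass balance: 7.1·0.5068 = 0.02176·Cₑ + 0.485·1.89.
Cₑ = (3.598 − 0.9166) / 0.02176 = 123.2 mg/L.
Required removal = 1 − 123.2/537 = 77.05 %.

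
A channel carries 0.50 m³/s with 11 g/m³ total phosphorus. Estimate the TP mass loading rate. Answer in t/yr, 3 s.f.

Mass flux = Q·C = 0.5 m³/s × 11 g/m³ = 5.5 g/s.
= 5.5 g/s × 31.56 = 173.6 t/yr.

174 t/yr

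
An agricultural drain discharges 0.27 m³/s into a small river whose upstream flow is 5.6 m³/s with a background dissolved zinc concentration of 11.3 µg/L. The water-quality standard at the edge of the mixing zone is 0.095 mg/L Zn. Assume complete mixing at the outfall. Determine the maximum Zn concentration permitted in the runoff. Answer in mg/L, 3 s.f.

11.3 µg/L = 0.0113 mg/L.
Mass balance: 0.095·5.87 = 0.27·Cₑ + 5.6·0.0113.
Cₑ = (0.5576 − 0.06328) / 0.27 = 1.831 mg/L.

1.83 mg/L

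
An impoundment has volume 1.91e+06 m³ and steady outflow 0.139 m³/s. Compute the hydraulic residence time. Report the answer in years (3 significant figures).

Q = 0.139 m³/s × 3.156e+07 s/yr = 4.387e+06 m³/yr.
Hydraulic residence time τ = V/Q = 1.91e+06/4.387e+06 = 0.4354 yr.

0.435 yr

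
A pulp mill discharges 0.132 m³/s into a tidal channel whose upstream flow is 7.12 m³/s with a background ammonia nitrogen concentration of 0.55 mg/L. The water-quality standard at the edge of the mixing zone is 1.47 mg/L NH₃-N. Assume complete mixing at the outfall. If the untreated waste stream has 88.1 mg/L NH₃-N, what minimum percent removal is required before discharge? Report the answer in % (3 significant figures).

Mass balance: 1.47·7.252 = 0.132·Cₑ + 7.12·0.55.
Cₑ = (10.66 − 3.916) / 0.132 = 51.09 mg/L.
Required removal = 1 − 51.09/88.1 = 42 %.

42.0 %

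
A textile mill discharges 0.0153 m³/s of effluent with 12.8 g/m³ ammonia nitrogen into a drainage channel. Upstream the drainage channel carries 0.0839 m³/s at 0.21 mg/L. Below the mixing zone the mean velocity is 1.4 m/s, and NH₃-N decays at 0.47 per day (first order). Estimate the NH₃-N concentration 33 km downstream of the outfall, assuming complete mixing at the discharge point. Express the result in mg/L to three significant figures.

1.89 mg/L

After complete mixing, C₀ = (0.0153·12.8 + 0.0839·0.21) / 0.0992 = 2.152 mg/L.
Travel time t = 3.3e+04 m / 1.4 m/s = 2.357e+04 s = 0.2728 d.
C = 2.152·exp(−0.47·0.2728) = 2.152·0.8797 = 1.893 mg/L.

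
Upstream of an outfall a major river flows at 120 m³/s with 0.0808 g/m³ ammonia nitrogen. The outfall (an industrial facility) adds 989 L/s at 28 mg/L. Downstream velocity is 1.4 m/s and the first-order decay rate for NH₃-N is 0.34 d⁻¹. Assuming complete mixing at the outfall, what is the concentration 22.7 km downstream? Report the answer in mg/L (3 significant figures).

0.290 mg/L

989 L/s = 0.989 m³/s.
After complete mixing, C₀ = (0.989·28 + 120·0.0808) / 121 = 0.309 mg/L.
Travel time t = 2.27e+04 m / 1.4 m/s = 1.621e+04 s = 0.1877 d.
C = 0.309·exp(−0.34·0.1877) = 0.309·0.9382 = 0.2899 mg/L.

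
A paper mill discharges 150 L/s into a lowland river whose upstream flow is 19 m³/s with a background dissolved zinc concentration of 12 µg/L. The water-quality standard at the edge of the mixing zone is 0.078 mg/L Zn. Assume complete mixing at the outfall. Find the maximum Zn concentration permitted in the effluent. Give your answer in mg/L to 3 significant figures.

150 L/s = 0.15 m³/s.
12 µg/L = 0.012 mg/L.
Mass balance: 0.078·19.15 = 0.15·Cₑ + 19·0.012.
Cₑ = (1.494 − 0.228) / 0.15 = 8.438 mg/L.

8.44 mg/L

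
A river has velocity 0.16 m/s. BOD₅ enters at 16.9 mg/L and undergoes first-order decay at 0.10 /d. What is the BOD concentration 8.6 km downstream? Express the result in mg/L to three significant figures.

Travel time t = 8.6 km / 0.16 m/s = 8600/0.16 = 5.375e+04 s = 0.6221 d.
First-order decay: C = 16.9·exp(−0.10·0.6221) = 16.9·0.9397 = 15.88 mg/L.

15.9 mg/L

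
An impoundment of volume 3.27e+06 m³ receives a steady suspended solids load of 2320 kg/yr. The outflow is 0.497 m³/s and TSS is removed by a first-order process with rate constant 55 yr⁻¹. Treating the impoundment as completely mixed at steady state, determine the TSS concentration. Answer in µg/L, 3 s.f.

11.9 µg/L

Outflow Q = 0.497 m³/s × 3.156e+07 s/yr = 1.568e+07 m³/yr.
Steady-state CSTR mass balance: W = Q·C + k·V·C, so C = W/(Q + kV).
Q + kV = 1.568e+07 + 55·3.27e+06 = 1.955e+08 m³/yr.
C = 2320/1.955e+08 = 1.186e-05 kg/m³ = 0.01186 mg/L = 11.86 µg/L.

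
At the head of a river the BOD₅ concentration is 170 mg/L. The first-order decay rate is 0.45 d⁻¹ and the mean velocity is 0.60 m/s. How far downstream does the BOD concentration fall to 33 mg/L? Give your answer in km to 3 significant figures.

From C = C₀·e^(−kt), t = ln(C₀/C)/k = ln(170/33)/0.45 = 1.639/0.45 = 3.643 d.
Distance = v·t = 0.60 m/s × 3.147e+05 s = 1.888e+05 m = 188.8 km.

189 km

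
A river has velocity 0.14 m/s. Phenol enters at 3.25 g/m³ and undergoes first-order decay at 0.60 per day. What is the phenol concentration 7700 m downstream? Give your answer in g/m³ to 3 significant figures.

2.22 g/m³

Travel time t = 7700 m / 0.14 m/s = 7700/0.14 = 5.5e+04 s = 0.6366 d.
First-order decay: C = 3.25·exp(−0.60·0.6366) = 3.25·0.6825 = 2.218 g/m³.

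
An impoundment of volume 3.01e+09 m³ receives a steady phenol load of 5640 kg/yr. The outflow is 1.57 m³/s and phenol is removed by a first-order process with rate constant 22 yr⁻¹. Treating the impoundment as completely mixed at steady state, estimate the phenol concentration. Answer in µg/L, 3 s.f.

Outflow Q = 1.57 m³/s × 3.156e+07 s/yr = 4.955e+07 m³/yr.
Steady-state CSTR mass balance: W = Q·C + k·V·C, so C = W/(Q + kV).
Q + kV = 4.955e+07 + 22·3.01e+09 = 6.627e+10 m³/yr.
C = 5640/6.627e+10 = 8.511e-08 kg/m³ = 8.511e-05 mg/L = 0.08511 µg/L.

0.0851 µg/L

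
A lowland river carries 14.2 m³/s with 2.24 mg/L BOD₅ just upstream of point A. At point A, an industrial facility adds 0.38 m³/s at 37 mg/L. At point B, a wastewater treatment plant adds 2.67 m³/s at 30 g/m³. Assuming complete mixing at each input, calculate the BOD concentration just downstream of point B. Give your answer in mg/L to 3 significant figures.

After input A: C = (14.2·2.24 + 0.38·37) / 14.58 = 3.146 mg/L.
After input B: C = (14.58·3.146 + 2.67·30) / 17.25 = 7.302 mg/L.

7.30 mg/L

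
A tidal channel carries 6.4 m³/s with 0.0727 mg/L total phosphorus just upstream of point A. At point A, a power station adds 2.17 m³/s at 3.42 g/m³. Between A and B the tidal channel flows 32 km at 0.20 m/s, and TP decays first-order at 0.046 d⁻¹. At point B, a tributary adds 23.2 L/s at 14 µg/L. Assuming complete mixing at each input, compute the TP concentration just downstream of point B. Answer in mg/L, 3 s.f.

0.843 mg/L

After input A: C = (6.4·0.0727 + 2.17·3.42) / 8.57 = 0.9203 mg/L.
Over the 32 km reach to input B (t = 1.6e+05 s = 1.852 d), decay gives C = 0.9203·exp(−0.046·1.852) = 0.8451 mg/L.
23.2 L/s = 0.0232 m³/s.
14 µg/L = 0.014 mg/L.
After input B: C = (8.57·0.8451 + 0.0232·0.014) / 8.593 = 0.8429 mg/L.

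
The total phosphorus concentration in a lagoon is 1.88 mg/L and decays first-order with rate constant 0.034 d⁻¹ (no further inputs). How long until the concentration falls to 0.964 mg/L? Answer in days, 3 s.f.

19.6 d

t = ln(C₀/C)/k = ln(1.88/0.964)/0.034 = 0.6679/0.034 = 19.65 d.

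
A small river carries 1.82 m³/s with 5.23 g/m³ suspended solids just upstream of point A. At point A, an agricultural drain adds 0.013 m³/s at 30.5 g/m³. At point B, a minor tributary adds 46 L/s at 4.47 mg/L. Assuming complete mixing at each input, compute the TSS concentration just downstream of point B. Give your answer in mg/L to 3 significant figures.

After input A: C = (1.82·5.23 + 0.013·30.5) / 1.833 = 5.409 mg/L.
46 L/s = 0.046 m³/s.
After input B: C = (1.833·5.409 + 0.046·4.47) / 1.879 = 5.386 mg/L.

5.39 mg/L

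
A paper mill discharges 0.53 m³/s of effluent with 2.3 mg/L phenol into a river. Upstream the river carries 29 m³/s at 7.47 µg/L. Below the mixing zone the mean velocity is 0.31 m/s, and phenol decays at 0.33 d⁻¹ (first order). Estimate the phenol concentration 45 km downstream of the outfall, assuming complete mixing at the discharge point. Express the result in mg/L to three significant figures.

0.0279 mg/L

7.47 µg/L = 0.00747 mg/L.
After complete mixing, C₀ = (0.53·2.3 + 29·0.00747) / 29.53 = 0.04862 mg/L.
Travel time t = 4.5e+04 m / 0.31 m/s = 1.452e+05 s = 1.68 d.
C = 0.04862·exp(−0.33·1.68) = 0.04862·0.5744 = 0.02792 mg/L.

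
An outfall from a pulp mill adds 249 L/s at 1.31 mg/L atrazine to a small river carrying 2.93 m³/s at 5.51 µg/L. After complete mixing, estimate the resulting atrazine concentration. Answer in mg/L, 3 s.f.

0.108 mg/L

249 L/s = 0.249 m³/s.
5.51 µg/L = 0.00551 mg/L.
Flow-weighted mixing gives C = (0.249·1.31 + 2.93·0.00551) / (0.249 + 2.93) = 0.3423/3.179 = 0.1077 mg/L.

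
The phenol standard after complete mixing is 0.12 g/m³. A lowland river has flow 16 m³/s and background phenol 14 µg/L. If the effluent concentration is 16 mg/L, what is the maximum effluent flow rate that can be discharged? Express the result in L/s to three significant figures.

107 L/s

14 µg/L = 0.014 mg/L.
Mass balance at complete mixing: C_std·(Q_w + Q_r) = Q_w·C_e + Q_r·C_b.
Rearranging, Q_w = Q_r·(C_std − C_b)/(C_e − C_std) = 16·(0.12 − 0.014) / (16 − 0.12) = 0.1068 m³/s.
= 106.8 L/s.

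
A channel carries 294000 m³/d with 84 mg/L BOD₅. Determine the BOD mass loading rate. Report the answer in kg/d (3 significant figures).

24700 kg/d

294000 m³/d = 3.403 m³/s.
Mass flux = Q·C = 3.403 m³/s × 84 g/m³ = 285.8 g/s.
= 285.8 g/s × 86.4 = 2.47e+04 kg/d.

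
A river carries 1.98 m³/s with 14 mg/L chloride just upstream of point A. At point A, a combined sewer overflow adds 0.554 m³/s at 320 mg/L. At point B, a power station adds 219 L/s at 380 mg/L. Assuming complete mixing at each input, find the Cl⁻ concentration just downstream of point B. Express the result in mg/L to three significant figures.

After input A: C = (1.98·14 + 0.554·320) / 2.534 = 80.9 mg/L.
219 L/s = 0.219 m³/s.
After input B: C = (2.534·80.9 + 0.219·380) / 2.753 = 104.7 mg/L.

105 mg/L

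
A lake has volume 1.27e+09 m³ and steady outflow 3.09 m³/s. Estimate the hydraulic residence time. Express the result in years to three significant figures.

Q = 3.09 m³/s × 3.156e+07 s/yr = 9.751e+07 m³/yr.
Hydraulic residence time τ = V/Q = 1.27e+09/9.751e+07 = 13.02 yr.

13.0 yr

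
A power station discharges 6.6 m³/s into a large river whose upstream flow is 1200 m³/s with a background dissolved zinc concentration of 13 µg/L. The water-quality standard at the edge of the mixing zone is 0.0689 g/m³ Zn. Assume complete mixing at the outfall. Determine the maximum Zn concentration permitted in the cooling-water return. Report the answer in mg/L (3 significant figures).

10.2 mg/L

13 µg/L = 0.013 mg/L.
Mass balance: 0.0689·1207 = 6.6·Cₑ + 1200·0.013.
Cₑ = (83.13 − 15.6) / 6.6 = 10.23 mg/L.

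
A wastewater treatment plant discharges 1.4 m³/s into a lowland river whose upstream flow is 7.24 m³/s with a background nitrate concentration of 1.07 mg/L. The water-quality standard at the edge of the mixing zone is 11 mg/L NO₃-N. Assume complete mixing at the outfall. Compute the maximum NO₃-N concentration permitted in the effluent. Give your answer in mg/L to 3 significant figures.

Mass balance: 11·8.64 = 1.4·Cₑ + 7.24·1.07.
Cₑ = (95.04 − 7.747) / 1.4 = 62.35 mg/L.

62.4 mg/L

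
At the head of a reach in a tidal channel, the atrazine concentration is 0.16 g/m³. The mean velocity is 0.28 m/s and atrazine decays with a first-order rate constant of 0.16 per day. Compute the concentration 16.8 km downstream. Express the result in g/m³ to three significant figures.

Travel time t = 16.8 km / 0.28 m/s = 1.68e+04/0.28 = 6e+04 s = 0.6944 d.
First-order decay: C = 0.16·exp(−0.16·0.6944) = 0.16·0.8948 = 0.1432 g/m³.

0.143 g/m³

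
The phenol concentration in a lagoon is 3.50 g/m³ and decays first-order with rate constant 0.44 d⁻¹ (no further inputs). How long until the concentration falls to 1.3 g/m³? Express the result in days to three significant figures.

t = ln(C₀/C)/k = ln(3.50/1.3)/0.44 = 0.9904/0.44 = 2.251 d.

2.25 d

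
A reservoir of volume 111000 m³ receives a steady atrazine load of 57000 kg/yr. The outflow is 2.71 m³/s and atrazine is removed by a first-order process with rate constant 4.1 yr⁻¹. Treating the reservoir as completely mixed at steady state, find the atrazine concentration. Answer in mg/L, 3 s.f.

Outflow Q = 2.71 m³/s × 3.156e+07 s/yr = 8.552e+07 m³/yr.
Steady-state CSTR mass balance: W = Q·C + k·V·C, so C = W/(Q + kV).
Q + kV = 8.552e+07 + 4.1·111000 = 8.598e+07 m³/yr.
C = 57000/8.598e+07 = 0.000663 kg/m³ = 0.663 mg/L.

0.663 mg/L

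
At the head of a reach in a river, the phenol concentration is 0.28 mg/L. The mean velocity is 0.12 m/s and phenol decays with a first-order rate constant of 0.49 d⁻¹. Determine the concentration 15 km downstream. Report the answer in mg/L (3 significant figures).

Travel time t = 15 km / 0.12 m/s = 1.5e+04/0.12 = 1.25e+05 s = 1.447 d.
First-order decay: C = 0.28·exp(−0.49·1.447) = 0.28·0.4922 = 0.1378 mg/L.

0.138 mg/L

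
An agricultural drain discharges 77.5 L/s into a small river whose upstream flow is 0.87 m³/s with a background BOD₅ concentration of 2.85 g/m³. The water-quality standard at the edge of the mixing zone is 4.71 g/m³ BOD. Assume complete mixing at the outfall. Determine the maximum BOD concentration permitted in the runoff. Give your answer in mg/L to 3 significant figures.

25.6 mg/L

77.5 L/s = 0.0775 m³/s.
Mass balance: 4.71·0.9475 = 0.0775·Cₑ + 0.87·2.85.
Cₑ = (4.463 − 2.48) / 0.0775 = 25.59 mg/L.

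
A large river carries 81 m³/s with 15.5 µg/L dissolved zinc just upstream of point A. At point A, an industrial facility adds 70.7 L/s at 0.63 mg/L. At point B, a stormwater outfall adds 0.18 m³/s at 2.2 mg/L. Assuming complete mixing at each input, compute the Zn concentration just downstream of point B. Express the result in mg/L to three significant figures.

0.0209 mg/L

15.5 µg/L = 0.0155 mg/L.
70.7 L/s = 0.0707 m³/s.
After input A: C = (81·0.0155 + 0.0707·0.63) / 81.07 = 0.01604 mg/L.
After input B: C = (81.07·0.01604 + 0.18·2.2) / 81.25 = 0.02087 mg/L.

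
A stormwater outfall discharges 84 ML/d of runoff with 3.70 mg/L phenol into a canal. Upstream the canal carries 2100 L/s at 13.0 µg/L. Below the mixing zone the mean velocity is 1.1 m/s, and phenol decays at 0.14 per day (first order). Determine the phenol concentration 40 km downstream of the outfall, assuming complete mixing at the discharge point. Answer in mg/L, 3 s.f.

1.11 mg/L

84 ML/d = 0.9722 m³/s.
2100 L/s = 2.1 m³/s.
13.0 µg/L = 0.013 mg/L.
After complete mixing, C₀ = (0.9722·3.7 + 2.1·0.013) / 3.072 = 1.18 mg/L.
Travel time t = 4e+04 m / 1.1 m/s = 3.636e+04 s = 0.4209 d.
C = 1.18·exp(−0.14·0.4209) = 1.18·0.9428 = 1.112 mg/L.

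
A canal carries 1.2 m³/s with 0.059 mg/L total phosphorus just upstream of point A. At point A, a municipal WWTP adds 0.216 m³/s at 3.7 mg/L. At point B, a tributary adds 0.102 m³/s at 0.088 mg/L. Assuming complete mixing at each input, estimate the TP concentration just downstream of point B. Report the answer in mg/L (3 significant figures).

0.579 mg/L

After input A: C = (1.2·0.059 + 0.216·3.7) / 1.416 = 0.6144 mg/L.
After input B: C = (1.416·0.6144 + 0.102·0.088) / 1.518 = 0.579 mg/L.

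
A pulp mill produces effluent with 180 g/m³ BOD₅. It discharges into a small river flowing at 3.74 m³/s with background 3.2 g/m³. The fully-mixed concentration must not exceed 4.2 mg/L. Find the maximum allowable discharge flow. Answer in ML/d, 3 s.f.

1.84 ML/d

Mass balance at complete mixing: C_std·(Q_w + Q_r) = Q_w·C_e + Q_r·C_b.
Rearranging, Q_w = Q_r·(C_std − C_b)/(C_e − C_std) = 3.74·(4.2 − 3.2) / (180 − 4.2) = 0.02127 m³/s.
= 1.838 ML/d.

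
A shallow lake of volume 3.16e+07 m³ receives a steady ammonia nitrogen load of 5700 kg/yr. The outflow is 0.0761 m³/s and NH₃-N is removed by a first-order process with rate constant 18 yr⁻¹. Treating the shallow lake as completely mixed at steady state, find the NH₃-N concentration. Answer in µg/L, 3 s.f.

9.98 µg/L

Outflow Q = 0.0761 m³/s × 3.156e+07 s/yr = 2.402e+06 m³/yr.
Steady-state CSTR mass balance: W = Q·C + k·V·C, so C = W/(Q + kV).
Q + kV = 2.402e+06 + 18·3.16e+07 = 5.712e+08 m³/yr.
C = 5700/5.712e+08 = 9.979e-06 kg/m³ = 0.009979 mg/L = 9.979 µg/L.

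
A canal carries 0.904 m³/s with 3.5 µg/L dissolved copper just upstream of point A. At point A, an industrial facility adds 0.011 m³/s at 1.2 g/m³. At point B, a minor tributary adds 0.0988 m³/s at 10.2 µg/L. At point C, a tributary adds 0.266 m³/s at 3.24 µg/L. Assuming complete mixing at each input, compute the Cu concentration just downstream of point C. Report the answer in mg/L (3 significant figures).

3.5 µg/L = 0.0035 mg/L.
After input A: C = (0.904·0.0035 + 0.011·1.2) / 0.915 = 0.01788 mg/L.
10.2 µg/L = 0.0102 mg/L.
After input B: C = (0.915·0.01788 + 0.0988·0.0102) / 1.014 = 0.01714 mg/L.
3.24 µg/L = 0.00324 mg/L.
After input C: C = (1.014·0.01714 + 0.266·0.00324) / 1.28 = 0.01425 mg/L.

0.0142 mg/L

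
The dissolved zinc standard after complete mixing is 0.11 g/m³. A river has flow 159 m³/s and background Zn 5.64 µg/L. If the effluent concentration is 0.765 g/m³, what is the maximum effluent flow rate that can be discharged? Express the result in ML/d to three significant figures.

5.64 µg/L = 0.00564 mg/L.
Mass balance at complete mixing: C_std·(Q_w + Q_r) = Q_w·C_e + Q_r·C_b.
Rearranging, Q_w = Q_r·(C_std − C_b)/(C_e − C_std) = 159·(0.11 − 0.00564) / (0.765 − 0.11) = 25.33 m³/s.
= 2189 ML/d.

2190 ML/d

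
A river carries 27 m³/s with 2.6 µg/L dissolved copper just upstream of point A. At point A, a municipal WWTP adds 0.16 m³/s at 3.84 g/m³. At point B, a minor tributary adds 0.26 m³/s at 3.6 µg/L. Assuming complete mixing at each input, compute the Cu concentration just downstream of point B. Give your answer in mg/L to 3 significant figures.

2.6 µg/L = 0.0026 mg/L.
After input A: C = (27·0.0026 + 0.16·3.84) / 27.16 = 0.02521 mg/L.
3.6 µg/L = 0.0036 mg/L.
After input B: C = (27.16·0.02521 + 0.26·0.0036) / 27.42 = 0.025 mg/L.

0.0250 mg/L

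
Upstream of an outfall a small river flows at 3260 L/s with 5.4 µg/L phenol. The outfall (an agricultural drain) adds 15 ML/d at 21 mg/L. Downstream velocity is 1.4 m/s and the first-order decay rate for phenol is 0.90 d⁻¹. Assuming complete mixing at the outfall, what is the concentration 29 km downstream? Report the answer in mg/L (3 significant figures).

15 ML/d = 0.1736 m³/s.
3260 L/s = 3.26 m³/s.
5.4 µg/L = 0.0054 mg/L.
After complete mixing, C₀ = (0.1736·21 + 3.26·0.0054) / 3.434 = 1.067 mg/L.
Travel time t = 2.9e+04 m / 1.4 m/s = 2.071e+04 s = 0.2397 d.
C = 1.067·exp(−0.90·0.2397) = 1.067·0.8059 = 0.8599 mg/L.

0.860 mg/L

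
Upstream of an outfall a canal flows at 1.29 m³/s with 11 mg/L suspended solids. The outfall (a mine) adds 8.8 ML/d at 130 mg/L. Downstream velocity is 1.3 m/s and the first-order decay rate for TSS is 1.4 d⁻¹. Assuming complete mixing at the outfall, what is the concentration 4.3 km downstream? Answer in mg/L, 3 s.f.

8.8 ML/d = 0.1019 m³/s.
After complete mixing, C₀ = (0.1019·130 + 1.29·11) / 1.392 = 19.71 mg/L.
Travel time t = 4300 m / 1.3 m/s = 3308 s = 0.03828 d.
C = 19.71·exp(−1.4·0.03828) = 19.71·0.9478 = 18.68 mg/L.

18.7 mg/L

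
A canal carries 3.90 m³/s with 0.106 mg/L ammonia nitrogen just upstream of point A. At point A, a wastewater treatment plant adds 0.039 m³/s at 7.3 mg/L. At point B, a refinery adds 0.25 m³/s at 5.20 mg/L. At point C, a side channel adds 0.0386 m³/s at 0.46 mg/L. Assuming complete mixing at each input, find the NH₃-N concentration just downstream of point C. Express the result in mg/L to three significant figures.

After input A: C = (3.9·0.106 + 0.039·7.3) / 3.939 = 0.1772 mg/L.
After input B: C = (3.939·0.1772 + 0.25·5.2) / 4.189 = 0.477 mg/L.
After input C: C = (4.189·0.477 + 0.0386·0.46) / 4.228 = 0.4768 mg/L.

0.477 mg/L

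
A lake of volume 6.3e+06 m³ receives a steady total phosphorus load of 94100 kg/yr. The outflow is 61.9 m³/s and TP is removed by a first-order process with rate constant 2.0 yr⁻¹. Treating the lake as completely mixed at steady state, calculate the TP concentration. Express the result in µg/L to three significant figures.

Outflow Q = 61.9 m³/s × 3.156e+07 s/yr = 1.953e+09 m³/yr.
Steady-state CSTR mass balance: W = Q·C + k·V·C, so C = W/(Q + kV).
Q + kV = 1.953e+09 + 2.0·6.3e+06 = 1.966e+09 m³/yr.
C = 94100/1.966e+09 = 4.786e-05 kg/m³ = 0.04786 mg/L = 47.86 µg/L.

47.9 µg/L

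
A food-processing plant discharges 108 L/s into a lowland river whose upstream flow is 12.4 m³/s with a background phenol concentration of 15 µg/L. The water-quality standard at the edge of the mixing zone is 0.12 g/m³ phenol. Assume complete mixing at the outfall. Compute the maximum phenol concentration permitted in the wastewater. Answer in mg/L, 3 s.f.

108 L/s = 0.108 m³/s.
15 µg/L = 0.015 mg/L.
Mass balance: 0.12·12.51 = 0.108·Cₑ + 12.4·0.015.
Cₑ = (1.501 − 0.186) / 0.108 = 12.18 mg/L.

12.2 mg/L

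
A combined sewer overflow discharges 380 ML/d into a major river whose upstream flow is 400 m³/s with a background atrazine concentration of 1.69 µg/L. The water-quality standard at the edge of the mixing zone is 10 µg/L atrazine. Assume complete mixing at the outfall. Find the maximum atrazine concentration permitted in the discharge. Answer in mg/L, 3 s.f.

0.766 mg/L

380 ML/d = 4.398 m³/s.
1.69 µg/L = 0.00169 mg/L.
10 µg/L = 0.01 mg/L.
Mass balance: 0.01·404.4 = 4.398·Cₑ + 400·0.00169.
Cₑ = (4.044 − 0.676) / 4.398 = 0.7658 mg/L.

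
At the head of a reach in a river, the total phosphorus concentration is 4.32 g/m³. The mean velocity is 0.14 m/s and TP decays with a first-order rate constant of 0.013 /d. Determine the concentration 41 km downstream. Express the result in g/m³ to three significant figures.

Travel time t = 41 km / 0.14 m/s = 4.1e+04/0.14 = 2.929e+05 s = 3.39 d.
First-order decay: C = 4.32·exp(−0.013·3.39) = 4.32·0.9569 = 4.134 g/m³.

4.13 g/m³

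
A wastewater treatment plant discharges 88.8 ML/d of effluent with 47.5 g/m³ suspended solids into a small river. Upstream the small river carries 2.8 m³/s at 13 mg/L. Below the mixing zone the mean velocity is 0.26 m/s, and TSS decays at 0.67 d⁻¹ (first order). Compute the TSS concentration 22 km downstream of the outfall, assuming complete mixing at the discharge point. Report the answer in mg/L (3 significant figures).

11.6 mg/L

88.8 ML/d = 1.028 m³/s.
After complete mixing, C₀ = (1.028·47.5 + 2.8·13) / 3.828 = 22.26 mg/L.
Travel time t = 2.2e+04 m / 0.26 m/s = 8.462e+04 s = 0.9793 d.
C = 22.26·exp(−0.67·0.9793) = 22.26·0.5188 = 11.55 mg/L.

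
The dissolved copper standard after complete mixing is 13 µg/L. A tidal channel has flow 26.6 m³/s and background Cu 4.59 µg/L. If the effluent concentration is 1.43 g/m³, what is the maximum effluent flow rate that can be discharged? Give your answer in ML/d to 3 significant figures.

4.59 µg/L = 0.00459 mg/L.
13 µg/L = 0.013 mg/L.
Mass balance at complete mixing: C_std·(Q_w + Q_r) = Q_w·C_e + Q_r·C_b.
Rearranging, Q_w = Q_r·(C_std − C_b)/(C_e − C_std) = 26.6·(0.013 − 0.00459) / (1.43 − 0.013) = 0.1579 m³/s.
= 13.64 ML/d.

13.6 ML/d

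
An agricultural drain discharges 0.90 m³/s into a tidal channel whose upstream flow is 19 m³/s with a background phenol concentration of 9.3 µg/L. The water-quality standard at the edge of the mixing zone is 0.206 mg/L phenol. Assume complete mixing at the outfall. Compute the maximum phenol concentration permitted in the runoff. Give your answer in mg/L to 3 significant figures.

4.36 mg/L

9.3 µg/L = 0.0093 mg/L.
Mass balance: 0.206·19.9 = 0.9·Cₑ + 19·0.0093.
Cₑ = (4.099 − 0.1767) / 0.9 = 4.359 mg/L.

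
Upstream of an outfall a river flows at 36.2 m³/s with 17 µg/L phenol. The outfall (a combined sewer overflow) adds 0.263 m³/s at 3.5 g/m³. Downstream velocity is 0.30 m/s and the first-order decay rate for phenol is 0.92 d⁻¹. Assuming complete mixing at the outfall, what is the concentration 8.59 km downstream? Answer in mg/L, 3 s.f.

0.0311 mg/L

17 µg/L = 0.017 mg/L.
After complete mixing, C₀ = (0.263·3.5 + 36.2·0.017) / 36.46 = 0.04212 mg/L.
Travel time t = 8590 m / 0.30 m/s = 2.863e+04 s = 0.3314 d.
C = 0.04212·exp(−0.92·0.3314) = 0.04212·0.7372 = 0.03105 mg/L.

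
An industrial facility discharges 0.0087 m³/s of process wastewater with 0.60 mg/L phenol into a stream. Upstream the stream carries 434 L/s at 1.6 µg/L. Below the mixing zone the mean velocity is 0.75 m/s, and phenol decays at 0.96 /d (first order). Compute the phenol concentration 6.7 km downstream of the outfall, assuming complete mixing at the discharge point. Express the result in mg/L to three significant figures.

0.0121 mg/L

434 L/s = 0.434 m³/s.
1.6 µg/L = 0.0016 mg/L.
After complete mixing, C₀ = (0.0087·0.6 + 0.434·0.0016) / 0.4427 = 0.01336 mg/L.
Travel time t = 6700 m / 0.75 m/s = 8933 s = 0.1034 d.
C = 0.01336·exp(−0.96·0.1034) = 0.01336·0.9055 = 0.0121 mg/L.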